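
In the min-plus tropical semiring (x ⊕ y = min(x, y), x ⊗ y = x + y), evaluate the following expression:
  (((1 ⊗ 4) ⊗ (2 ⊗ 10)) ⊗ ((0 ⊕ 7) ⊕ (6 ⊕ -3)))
(((1 ⊗ 4) ⊗ (2 ⊗ 10)) ⊗ ((0 ⊕ 7) ⊕ (6 ⊕ -3))) = 14

Expand innermost to outermost. Recall ⊕ takes the minimum of its arguments and ⊗ takes their sum. Working out the expression (((1 ⊗ 4) ⊗ (2 ⊗ 10)) ⊗ ((0 ⊕ 7) ⊕ (6 ⊕ -3))) gives 14.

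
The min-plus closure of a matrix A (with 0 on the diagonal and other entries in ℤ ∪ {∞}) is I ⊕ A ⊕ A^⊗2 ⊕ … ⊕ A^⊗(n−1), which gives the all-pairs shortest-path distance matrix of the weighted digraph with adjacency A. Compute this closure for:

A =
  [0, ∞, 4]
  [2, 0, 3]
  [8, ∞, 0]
Closure =
  [0, ∞, 4]
  [2, 0, 3]
  [8, ∞, 0]

This is the Floyd-Warshall all-pairs shortest-path computation. For each intermediate vertex k = 0, 1, …, 2, update dist[i][j] ← min(dist[i][j], dist[i][k] + dist[k][j]). The final matrix gives, for each (i, j), the minimum total weight of any directed path from i to j (possibly empty when i = j).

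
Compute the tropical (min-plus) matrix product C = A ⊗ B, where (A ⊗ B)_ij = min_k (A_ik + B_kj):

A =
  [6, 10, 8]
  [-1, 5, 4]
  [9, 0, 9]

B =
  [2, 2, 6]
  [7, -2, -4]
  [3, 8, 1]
A ⊗ B =
  [8, 8, 6]
  [1, 1, 1]
  [7, -2, -4]

Apply the min-plus product entry-by-entry:
  C[0][0] = min over k of (A[0][0] + B[0][0] = 6 + 2 = 8, A[0][1] + B[1][0] = 10 + 7 = 17, A[0][2] + B[2][0] = 8 + 3 = 11) = 8 (attained at k = 0)
  C[0][1] = min over k of (A[0][0] + B[0][1] = 6 + 2 = 8, A[0][1] + B[1][1] = 10 + -2 = 8, A[0][2] + B[2][1] = 8 + 8 = 16) = 8 (attained at k = 0)
  C[0][2] = min over k of (A[0][0] + B[0][2] = 6 + 6 = 12, A[0][1] + B[1][2] = 10 + -4 = 6, A[0][2] + B[2][2] = 8 + 1 = 9) = 6 (attained at k = 1)
  C[1][0] = min over k of (A[1][0] + B[0][0] = -1 + 2 = 1, A[1][1] + B[1][0] = 5 + 7 = 12, A[1][2] + B[2][0] = 4 + 3 = 7) = 1 (attained at k = 0)
  C[1][1] = min over k of (A[1][0] + B[0][1] = -1 + 2 = 1, A[1][1] + B[1][1] = 5 + -2 = 3, A[1][2] + B[2][1] = 4 + 8 = 12) = 1 (attained at k = 0)
  C[1][2] = min over k of (A[1][0] + B[0][2] = -1 + 6 = 5, A[1][1] + B[1][2] = 5 + -4 = 1, A[1][2] + B[2][2] = 4 + 1 = 5) = 1 (attained at k = 1)
  C[2][0] = min over k of (A[2][0] + B[0][0] = 9 + 2 = 11, A[2][1] + B[1][0] = 0 + 7 = 7, A[2][2] + B[2][0] = 9 + 3 = 12) = 7 (attained at k = 1)
  C[2][1] = min over k of (A[2][0] + B[0][1] = 9 + 2 = 11, A[2][1] + B[1][1] = 0 + -2 = -2, A[2][2] + B[2][1] = 9 + 8 = 17) = -2 (attained at k = 1)
  C[2][2] = min over k of (A[2][0] + B[0][2] = 9 + 6 = 15, A[2][1] + B[1][2] = 0 + -4 = -4, A[2][2] + B[2][2] = 9 + 1 = 10) = -4 (attained at k = 1)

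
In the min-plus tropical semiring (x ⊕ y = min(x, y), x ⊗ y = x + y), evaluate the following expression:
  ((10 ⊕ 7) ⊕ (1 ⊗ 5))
((10 ⊕ 7) ⊕ (1 ⊗ 5)) = 6

Expand innermost to outermost. Recall ⊕ takes the minimum of its arguments and ⊗ takes their sum. Working out the expression ((10 ⊕ 7) ⊕ (1 ⊗ 5)) gives 6.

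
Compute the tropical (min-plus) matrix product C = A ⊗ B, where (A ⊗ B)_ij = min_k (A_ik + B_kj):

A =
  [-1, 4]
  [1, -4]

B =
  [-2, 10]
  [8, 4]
A ⊗ B =
  [-3, 8]
  [-1, 0]

Apply the min-plus product entry-by-entry:
  C[0][0] = min over k of (A[0][0] + B[0][0] = -1 + -2 = -3, A[0][1] + B[1][0] = 4 + 8 = 12) = -3 (attained at k = 0)
  C[0][1] = min over k of (A[0][0] + B[0][1] = -1 + 10 = 9, A[0][1] + B[1][1] = 4 + 4 = 8) = 8 (attained at k = 1)
  C[1][0] = min over k of (A[1][0] + B[0][0] = 1 + -2 = -1, A[1][1] + B[1][0] = -4 + 8 = 4) = -1 (attained at k = 0)
  C[1][1] = min over k of (A[1][0] + B[0][1] = 1 + 10 = 11, A[1][1] + B[1][1] = -4 + 4 = 0) = 0 (attained at k = 1)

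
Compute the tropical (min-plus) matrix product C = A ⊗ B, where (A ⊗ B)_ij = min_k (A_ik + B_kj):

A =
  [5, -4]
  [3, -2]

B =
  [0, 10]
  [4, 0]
A ⊗ B =
  [0, -4]
  [2, -2]

Apply the min-plus product entry-by-entry:
  C[0][0] = min over k of (A[0][0] + B[0][0] = 5 + 0 = 5, A[0][1] + B[1][0] = -4 + 4 = 0) = 0 (attained at k = 1)
  C[0][1] = min over k of (A[0][0] + B[0][1] = 5 + 10 = 15, A[0][1] + B[1][1] = -4 + 0 = -4) = -4 (attained at k = 1)
  C[1][0] = min over k of (A[1][0] + B[0][0] = 3 + 0 = 3, A[1][1] + B[1][0] = -2 + 4 = 2) = 2 (attained at k = 1)
  C[1][1] = min over k of (A[1][0] + B[0][1] = 3 + 10 = 13, A[1][1] + B[1][1] = -2 + 0 = -2) = -2 (attained at k = 1)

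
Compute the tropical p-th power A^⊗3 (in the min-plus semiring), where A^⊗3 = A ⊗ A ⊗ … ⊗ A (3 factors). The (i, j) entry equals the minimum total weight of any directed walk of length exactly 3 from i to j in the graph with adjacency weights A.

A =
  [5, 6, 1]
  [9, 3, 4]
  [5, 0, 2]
A^⊗3 =
  [8, 3, 5]
  [11, 6, 8]
  [9, 4, 6]

Each entry (A^⊗3)_ij equals the minimum over all length-3 walks i = v_0 → v_1 → … → v_3 = j of Σ_t A[v_t][v_{t+1}]. For example, for (i, j) = (0, 2) we minimise over 9 possible intermediate vertex sequences; the minimum is 5, attained along the walk 0 → 2 → 1 → 2.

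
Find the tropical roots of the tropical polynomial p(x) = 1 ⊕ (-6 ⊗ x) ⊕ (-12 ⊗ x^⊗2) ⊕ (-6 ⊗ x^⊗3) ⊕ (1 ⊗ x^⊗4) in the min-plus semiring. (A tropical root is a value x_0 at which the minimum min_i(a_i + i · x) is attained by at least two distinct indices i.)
Roots: {-7, -6, 6, 7}

Each tropical root is a break point of the lower envelope of the lines y = a_i + i · x (there are 5 lines, with slopes 0, 1, ..., 4). Only the lines that attain the minimum somewhere contribute to roots; other lines are dominated. Here the surviving (envelope) indices are i = 4, i = 3, i = 2, i = 1, i = 0.
Intersections between consecutive envelope lines give the roots: for adjacent envelope indices i < j the intersection is x = (a_i − a_j) / (j − i). Reading off the sorted break points: {-7, -6, 6, 7}.
Verification: at each break x_0, at least two indices attain the minimum of min_i(a_i + i · x_0).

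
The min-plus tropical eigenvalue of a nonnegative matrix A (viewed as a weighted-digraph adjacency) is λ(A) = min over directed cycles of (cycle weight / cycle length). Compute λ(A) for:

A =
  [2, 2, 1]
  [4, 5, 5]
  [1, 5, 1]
λ(A) = 1

Enumerate directed cycles and compute their means (weight / length). Sample:
  cycle 0 → 0: weight = 2, length = 1, mean = 2/1 ≈ 2.000
  cycle 1 → 1: weight = 5, length = 1, mean = 5/1 ≈ 5.000
  cycle 2 → 2: weight = 1, length = 1, mean = 1/1 ≈ 1.000
  cycle 0 → 1 → 0: weight = 6, length = 2, mean = 6/2 ≈ 3.000
  cycle 0 → 2 → 0: weight = 2, length = 2, mean = 2/2 ≈ 1.000
  cycle 1 → 0 → 1: weight = 6, length = 2, mean = 6/2 ≈ 3.000
Minimum mean = 1.000, attained e.g. along the cycle 2 → 2 with weight 1 and length 1. So λ(A) = 1/1 = 1.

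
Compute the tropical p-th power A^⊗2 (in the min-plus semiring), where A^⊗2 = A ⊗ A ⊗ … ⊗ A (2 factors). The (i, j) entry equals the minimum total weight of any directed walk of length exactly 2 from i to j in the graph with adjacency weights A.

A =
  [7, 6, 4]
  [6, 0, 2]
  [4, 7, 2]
A^⊗2 =
  [8, 6, 6]
  [6, 0, 2]
  [6, 7, 4]

Each entry (A^⊗2)_ij equals the minimum over all length-2 walks i = v_0 → v_1 → … → v_2 = j of Σ_t A[v_t][v_{t+1}]. For example, for (i, j) = (0, 2) we minimise over 3 possible intermediate vertex sequences; the minimum is 6, attained along the walk 0 → 2 → 2.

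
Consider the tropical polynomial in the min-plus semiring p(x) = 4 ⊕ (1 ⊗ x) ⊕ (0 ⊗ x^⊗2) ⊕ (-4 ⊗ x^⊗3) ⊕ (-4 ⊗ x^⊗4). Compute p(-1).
p(-1) = -8

A tropical monomial a ⊗ x^⊗i evaluates to a + i · x. Evaluating each term at x = -1:
  Term 0 contributes 4 + 0 · -1 = 4
  Term 1 contributes 1 + 1 · -1 = 0
  Term 2 contributes 0 + 2 · -1 = -2
  Term 3 contributes -4 + 3 · -1 = -7
  Term 4 contributes -4 + 4 · -1 = -8
p(-1) = ⊕ of these = min[4, 0, -2, -7, -8] = -8.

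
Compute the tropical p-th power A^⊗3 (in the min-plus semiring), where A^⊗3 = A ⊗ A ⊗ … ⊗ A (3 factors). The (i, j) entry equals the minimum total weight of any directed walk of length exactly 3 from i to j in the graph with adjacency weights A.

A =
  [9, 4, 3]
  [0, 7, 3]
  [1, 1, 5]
A^⊗3 =
  [4, 8, 7]
  [4, 4, 7]
  [5, 5, 4]

Each entry (A^⊗3)_ij equals the minimum over all length-3 walks i = v_0 → v_1 → … → v_3 = j of Σ_t A[v_t][v_{t+1}]. For example, for (i, j) = (0, 2) we minimise over 9 possible intermediate vertex sequences; the minimum is 7, attained along the walk 0 → 1 → 0 → 2.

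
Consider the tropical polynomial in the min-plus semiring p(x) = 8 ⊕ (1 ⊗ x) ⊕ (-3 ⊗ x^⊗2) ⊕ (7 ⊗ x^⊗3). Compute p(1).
p(1) = -1

A tropical monomial a ⊗ x^⊗i evaluates to a + i · x. Evaluating each term at x = 1:
  Term 0 contributes 8 + 0 · 1 = 8
  Term 1 contributes 1 + 1 · 1 = 2
  Term 2 contributes -3 + 2 · 1 = -1
  Term 3 contributes 7 + 3 · 1 = 10
p(1) = ⊕ of these = min[8, 2, -1, 10] = -1.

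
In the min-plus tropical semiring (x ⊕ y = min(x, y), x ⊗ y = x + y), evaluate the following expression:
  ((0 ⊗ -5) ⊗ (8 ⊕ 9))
((0 ⊗ -5) ⊗ (8 ⊕ 9)) = 3

Expand innermost to outermost. Recall ⊕ takes the minimum of its arguments and ⊗ takes their sum. Working out the expression ((0 ⊗ -5) ⊗ (8 ⊕ 9)) gives 3.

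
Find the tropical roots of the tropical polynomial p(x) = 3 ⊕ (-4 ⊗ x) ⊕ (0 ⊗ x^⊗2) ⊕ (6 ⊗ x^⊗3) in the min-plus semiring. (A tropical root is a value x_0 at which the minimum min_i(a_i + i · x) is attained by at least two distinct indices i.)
Roots: {-6, -4, 7}

Each tropical root is a break point of the lower envelope of the lines y = a_i + i · x (there are 4 lines, with slopes 0, 1, ..., 3). Only the lines that attain the minimum somewhere contribute to roots; other lines are dominated. Here the surviving (envelope) indices are i = 3, i = 2, i = 1, i = 0.
Intersections between consecutive envelope lines give the roots: for adjacent envelope indices i < j the intersection is x = (a_i − a_j) / (j − i). Reading off the sorted break points: {-6, -4, 7}.
Verification: at each break x_0, at least two indices attain the minimum of min_i(a_i + i · x_0).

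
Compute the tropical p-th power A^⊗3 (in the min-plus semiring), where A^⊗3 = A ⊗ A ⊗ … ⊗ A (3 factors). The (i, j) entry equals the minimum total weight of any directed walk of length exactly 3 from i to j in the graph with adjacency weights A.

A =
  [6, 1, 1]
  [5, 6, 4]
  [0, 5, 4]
A^⊗3 =
  [5, 2, 2]
  [6, 5, 5]
  [1, 5, 5]

Each entry (A^⊗3)_ij equals the minimum over all length-3 walks i = v_0 → v_1 → … → v_3 = j of Σ_t A[v_t][v_{t+1}]. For example, for (i, j) = (0, 2) we minimise over 9 possible intermediate vertex sequences; the minimum is 2, attained along the walk 0 → 2 → 0 → 2.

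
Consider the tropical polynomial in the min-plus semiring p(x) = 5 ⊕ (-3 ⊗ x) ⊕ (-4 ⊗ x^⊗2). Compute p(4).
p(4) = 1

A tropical monomial a ⊗ x^⊗i evaluates to a + i · x. Evaluating each term at x = 4:
  Term 0 contributes 5 + 0 · 4 = 5
  Term 1 contributes -3 + 1 · 4 = 1
  Term 2 contributes -4 + 2 · 4 = 4
p(4) = ⊕ of these = min[5, 1, 4] = 1.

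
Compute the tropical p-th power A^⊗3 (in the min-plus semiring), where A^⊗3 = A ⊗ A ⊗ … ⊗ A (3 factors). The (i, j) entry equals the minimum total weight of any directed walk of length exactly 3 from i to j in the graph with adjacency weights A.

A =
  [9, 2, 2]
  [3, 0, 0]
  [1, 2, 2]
A^⊗3 =
  [3, 2, 2]
  [1, 0, 0]
  [3, 2, 2]

Each entry (A^⊗3)_ij equals the minimum over all length-3 walks i = v_0 → v_1 → … → v_3 = j of Σ_t A[v_t][v_{t+1}]. For example, for (i, j) = (0, 2) we minimise over 9 possible intermediate vertex sequences; the minimum is 2, attained along the walk 0 → 1 → 1 → 2.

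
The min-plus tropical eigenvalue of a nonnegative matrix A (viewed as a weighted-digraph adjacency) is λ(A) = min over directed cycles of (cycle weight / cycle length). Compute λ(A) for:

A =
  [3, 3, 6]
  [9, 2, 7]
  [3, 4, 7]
λ(A) = 2

Enumerate directed cycles and compute their means (weight / length). Sample:
  cycle 0 → 0: weight = 3, length = 1, mean = 3/1 ≈ 3.000
  cycle 1 → 1: weight = 2, length = 1, mean = 2/1 ≈ 2.000
  cycle 2 → 2: weight = 7, length = 1, mean = 7/1 ≈ 7.000
  cycle 0 → 1 → 0: weight = 12, length = 2, mean = 12/2 ≈ 6.000
  cycle 0 → 2 → 0: weight = 9, length = 2, mean = 9/2 ≈ 4.500
  cycle 1 → 0 → 1: weight = 12, length = 2, mean = 12/2 ≈ 6.000
Minimum mean = 2.000, attained e.g. along the cycle 1 → 1 with weight 2 and length 1. So λ(A) = 2/1 = 2.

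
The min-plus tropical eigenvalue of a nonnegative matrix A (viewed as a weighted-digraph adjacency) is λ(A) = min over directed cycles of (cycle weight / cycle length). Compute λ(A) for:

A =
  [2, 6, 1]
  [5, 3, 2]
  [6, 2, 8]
λ(A) = 2

Enumerate directed cycles and compute their means (weight / length). Sample:
  cycle 0 → 0: weight = 2, length = 1, mean = 2/1 ≈ 2.000
  cycle 1 → 1: weight = 3, length = 1, mean = 3/1 ≈ 3.000
  cycle 2 → 2: weight = 8, length = 1, mean = 8/1 ≈ 8.000
  cycle 0 → 1 → 0: weight = 11, length = 2, mean = 11/2 ≈ 5.500
  cycle 0 → 2 → 0: weight = 7, length = 2, mean = 7/2 ≈ 3.500
  cycle 1 → 0 → 1: weight = 11, length = 2, mean = 11/2 ≈ 5.500
Minimum mean = 2.000, attained e.g. along the cycle 0 → 0 with weight 2 and length 1. So λ(A) = 2/1 = 2.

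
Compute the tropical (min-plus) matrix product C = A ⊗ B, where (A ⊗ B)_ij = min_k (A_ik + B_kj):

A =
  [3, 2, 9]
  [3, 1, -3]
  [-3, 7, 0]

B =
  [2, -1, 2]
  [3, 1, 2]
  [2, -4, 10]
A ⊗ B =
  [5, 2, 4]
  [-1, -7, 3]
  [-1, -4, -1]

Apply the min-plus product entry-by-entry:
  C[0][0] = min over k of (A[0][0] + B[0][0] = 3 + 2 = 5, A[0][1] + B[1][0] = 2 + 3 = 5, A[0][2] + B[2][0] = 9 + 2 = 11) = 5 (attained at k = 0)
  C[0][1] = min over k of (A[0][0] + B[0][1] = 3 + -1 = 2, A[0][1] + B[1][1] = 2 + 1 = 3, A[0][2] + B[2][1] = 9 + -4 = 5) = 2 (attained at k = 0)
  C[0][2] = min over k of (A[0][0] + B[0][2] = 3 + 2 = 5, A[0][1] + B[1][2] = 2 + 2 = 4, A[0][2] + B[2][2] = 9 + 10 = 19) = 4 (attained at k = 1)
  C[1][0] = min over k of (A[1][0] + B[0][0] = 3 + 2 = 5, A[1][1] + B[1][0] = 1 + 3 = 4, A[1][2] + B[2][0] = -3 + 2 = -1) = -1 (attained at k = 2)
  C[1][1] = min over k of (A[1][0] + B[0][1] = 3 + -1 = 2, A[1][1] + B[1][1] = 1 + 1 = 2, A[1][2] + B[2][1] = -3 + -4 = -7) = -7 (attained at k = 2)
  C[1][2] = min over k of (A[1][0] + B[0][2] = 3 + 2 = 5, A[1][1] + B[1][2] = 1 + 2 = 3, A[1][2] + B[2][2] = -3 + 10 = 7) = 3 (attained at k = 1)
  C[2][0] = min over k of (A[2][0] + B[0][0] = -3 + 2 = -1, A[2][1] + B[1][0] = 7 + 3 = 10, A[2][2] + B[2][0] = 0 + 2 = 2) = -1 (attained at k = 0)
  C[2][1] = min over k of (A[2][0] + B[0][1] = -3 + -1 = -4, A[2][1] + B[1][1] = 7 + 1 = 8, A[2][2] + B[2][1] = 0 + -4 = -4) = -4 (attained at k = 0)
  C[2][2] = min over k of (A[2][0] + B[0][2] = -3 + 2 = -1, A[2][1] + B[1][2] = 7 + 2 = 9, A[2][2] + B[2][2] = 0 + 10 = 10) = -1 (attained at k = 0)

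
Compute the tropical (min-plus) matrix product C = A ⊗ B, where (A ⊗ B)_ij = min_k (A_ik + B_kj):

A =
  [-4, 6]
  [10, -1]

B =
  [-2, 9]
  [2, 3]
A ⊗ B =
  [-6, 5]
  [1, 2]

Apply the min-plus product entry-by-entry:
  C[0][0] = min over k of (A[0][0] + B[0][0] = -4 + -2 = -6, A[0][1] + B[1][0] = 6 + 2 = 8) = -6 (attained at k = 0)
  C[0][1] = min over k of (A[0][0] + B[0][1] = -4 + 9 = 5, A[0][1] + B[1][1] = 6 + 3 = 9) = 5 (attained at k = 0)
  C[1][0] = min over k of (A[1][0] + B[0][0] = 10 + -2 = 8, A[1][1] + B[1][0] = -1 + 2 = 1) = 1 (attained at k = 1)
  C[1][1] = min over k of (A[1][0] + B[0][1] = 10 + 9 = 19, A[1][1] + B[1][1] = -1 + 3 = 2) = 2 (attained at k = 1)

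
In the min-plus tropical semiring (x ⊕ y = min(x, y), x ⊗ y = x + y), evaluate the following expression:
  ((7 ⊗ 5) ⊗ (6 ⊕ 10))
((7 ⊗ 5) ⊗ (6 ⊕ 10)) = 18

Expand innermost to outermost. Recall ⊕ takes the minimum of its arguments and ⊗ takes their sum. Working out the expression ((7 ⊗ 5) ⊗ (6 ⊕ 10)) gives 18.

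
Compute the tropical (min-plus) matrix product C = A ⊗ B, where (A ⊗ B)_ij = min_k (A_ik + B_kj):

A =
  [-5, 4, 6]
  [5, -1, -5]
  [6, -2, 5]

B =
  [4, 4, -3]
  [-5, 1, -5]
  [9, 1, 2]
A ⊗ B =
  [-1, -1, -8]
  [-6, -4, -6]
  [-7, -1, -7]

Apply the min-plus product entry-by-entry:
  C[0][0] = min over k of (A[0][0] + B[0][0] = -5 + 4 = -1, A[0][1] + B[1][0] = 4 + -5 = -1, A[0][2] + B[2][0] = 6 + 9 = 15) = -1 (attained at k = 0)
  C[0][1] = min over k of (A[0][0] + B[0][1] = -5 + 4 = -1, A[0][1] + B[1][1] = 4 + 1 = 5, A[0][2] + B[2][1] = 6 + 1 = 7) = -1 (attained at k = 0)
  C[0][2] = min over k of (A[0][0] + B[0][2] = -5 + -3 = -8, A[0][1] + B[1][2] = 4 + -5 = -1, A[0][2] + B[2][2] = 6 + 2 = 8) = -8 (attained at k = 0)
  C[1][0] = min over k of (A[1][0] + B[0][0] = 5 + 4 = 9, A[1][1] + B[1][0] = -1 + -5 = -6, A[1][2] + B[2][0] = -5 + 9 = 4) = -6 (attained at k = 1)
  C[1][1] = min over k of (A[1][0] + B[0][1] = 5 + 4 = 9, A[1][1] + B[1][1] = -1 + 1 = 0, A[1][2] + B[2][1] = -5 + 1 = -4) = -4 (attained at k = 2)
  C[1][2] = min over k of (A[1][0] + B[0][2] = 5 + -3 = 2, A[1][1] + B[1][2] = -1 + -5 = -6, A[1][2] + B[2][2] = -5 + 2 = -3) = -6 (attained at k = 1)
  C[2][0] = min over k of (A[2][0] + B[0][0] = 6 + 4 = 10, A[2][1] + B[1][0] = -2 + -5 = -7, A[2][2] + B[2][0] = 5 + 9 = 14) = -7 (attained at k = 1)
  C[2][1] = min over k of (A[2][0] + B[0][1] = 6 + 4 = 10, A[2][1] + B[1][1] = -2 + 1 = -1, A[2][2] + B[2][1] = 5 + 1 = 6) = -1 (attained at k = 1)
  C[2][2] = min over k of (A[2][0] + B[0][2] = 6 + -3 = 3, A[2][1] + B[1][2] = -2 + -5 = -7, A[2][2] + B[2][2] = 5 + 2 = 7) = -7 (attained at k = 1)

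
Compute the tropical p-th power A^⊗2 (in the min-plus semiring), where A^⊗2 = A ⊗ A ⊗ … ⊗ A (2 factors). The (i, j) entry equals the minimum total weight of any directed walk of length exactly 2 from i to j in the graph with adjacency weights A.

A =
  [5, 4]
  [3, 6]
A^⊗2 =
  [7, 9]
  [8, 7]

Each entry (A^⊗2)_ij equals the minimum over all length-2 walks i = v_0 → v_1 → … → v_2 = j of Σ_t A[v_t][v_{t+1}]. For example, for (i, j) = (0, 1) we minimise over 2 possible intermediate vertex sequences; the minimum is 9, attained along the walk 0 → 0 → 1.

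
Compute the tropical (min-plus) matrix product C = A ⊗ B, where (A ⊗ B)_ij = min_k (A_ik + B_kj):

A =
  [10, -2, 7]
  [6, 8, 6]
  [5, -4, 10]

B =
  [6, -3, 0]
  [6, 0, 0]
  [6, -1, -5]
A ⊗ B =
  [4, -2, -2]
  [12, 3, 1]
  [2, -4, -4]

Apply the min-plus product entry-by-entry:
  C[0][0] = min over k of (A[0][0] + B[0][0] = 10 + 6 = 16, A[0][1] + B[1][0] = -2 + 6 = 4, A[0][2] + B[2][0] = 7 + 6 = 13) = 4 (attained at k = 1)
  C[0][1] = min over k of (A[0][0] + B[0][1] = 10 + -3 = 7, A[0][1] + B[1][1] = -2 + 0 = -2, A[0][2] + B[2][1] = 7 + -1 = 6) = -2 (attained at k = 1)
  C[0][2] = min over k of (A[0][0] + B[0][2] = 10 + 0 = 10, A[0][1] + B[1][2] = -2 + 0 = -2, A[0][2] + B[2][2] = 7 + -5 = 2) = -2 (attained at k = 1)
  C[1][0] = min over k of (A[1][0] + B[0][0] = 6 + 6 = 12, A[1][1] + B[1][0] = 8 + 6 = 14, A[1][2] + B[2][0] = 6 + 6 = 12) = 12 (attained at k = 0)
  C[1][1] = min over k of (A[1][0] + B[0][1] = 6 + -3 = 3, A[1][1] + B[1][1] = 8 + 0 = 8, A[1][2] + B[2][1] = 6 + -1 = 5) = 3 (attained at k = 0)
  C[1][2] = min over k of (A[1][0] + B[0][2] = 6 + 0 = 6, A[1][1] + B[1][2] = 8 + 0 = 8, A[1][2] + B[2][2] = 6 + -5 = 1) = 1 (attained at k = 2)
  C[2][0] = min over k of (A[2][0] + B[0][0] = 5 + 6 = 11, A[2][1] + B[1][0] = -4 + 6 = 2, A[2][2] + B[2][0] = 10 + 6 = 16) = 2 (attained at k = 1)
  C[2][1] = min over k of (A[2][0] + B[0][1] = 5 + -3 = 2, A[2][1] + B[1][1] = -4 + 0 = -4, A[2][2] + B[2][1] = 10 + -1 = 9) = -4 (attained at k = 1)
  C[2][2] = min over k of (A[2][0] + B[0][2] = 5 + 0 = 5, A[2][1] + B[1][2] = -4 + 0 = -4, A[2][2] + B[2][2] = 10 + -5 = 5) = -4 (attained at k = 1)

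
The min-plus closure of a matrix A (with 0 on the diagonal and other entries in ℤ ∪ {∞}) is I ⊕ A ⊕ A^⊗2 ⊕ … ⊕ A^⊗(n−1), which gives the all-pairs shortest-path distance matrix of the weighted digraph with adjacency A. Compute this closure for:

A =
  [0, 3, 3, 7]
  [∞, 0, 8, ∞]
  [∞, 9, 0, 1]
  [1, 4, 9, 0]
Closure =
  [0, 3, 3, 4]
  [10, 0, 8, 9]
  [2, 5, 0, 1]
  [1, 4, 4, 0]

This is the Floyd-Warshall all-pairs shortest-path computation. For each intermediate vertex k = 0, 1, …, 3, update dist[i][j] ← min(dist[i][j], dist[i][k] + dist[k][j]). The final matrix gives, for each (i, j), the minimum total weight of any directed path from i to j (possibly empty when i = j).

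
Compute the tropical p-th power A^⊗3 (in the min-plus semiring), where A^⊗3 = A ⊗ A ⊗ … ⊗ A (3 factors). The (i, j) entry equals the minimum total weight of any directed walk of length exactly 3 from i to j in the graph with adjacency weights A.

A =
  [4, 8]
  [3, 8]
A^⊗3 =
  [12, 16]
  [11, 15]

Each entry (A^⊗3)_ij equals the minimum over all length-3 walks i = v_0 → v_1 → … → v_3 = j of Σ_t A[v_t][v_{t+1}]. For example, for (i, j) = (0, 1) we minimise over 4 possible intermediate vertex sequences; the minimum is 16, attained along the walk 0 → 0 → 0 → 1.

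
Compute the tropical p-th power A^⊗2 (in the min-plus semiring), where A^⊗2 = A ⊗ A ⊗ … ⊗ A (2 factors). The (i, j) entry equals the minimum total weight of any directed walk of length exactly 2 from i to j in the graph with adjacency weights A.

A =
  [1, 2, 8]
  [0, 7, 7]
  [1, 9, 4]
A^⊗2 =
  [2, 3, 9]
  [1, 2, 8]
  [2, 3, 8]

Each entry (A^⊗2)_ij equals the minimum over all length-2 walks i = v_0 → v_1 → … → v_2 = j of Σ_t A[v_t][v_{t+1}]. For example, for (i, j) = (0, 2) we minimise over 3 possible intermediate vertex sequences; the minimum is 9, attained along the walk 0 → 0 → 2.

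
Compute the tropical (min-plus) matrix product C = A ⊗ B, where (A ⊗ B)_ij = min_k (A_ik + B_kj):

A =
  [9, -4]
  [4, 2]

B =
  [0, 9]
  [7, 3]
A ⊗ B =
  [3, -1]
  [4, 5]

Apply the min-plus product entry-by-entry:
  C[0][0] = min over k of (A[0][0] + B[0][0] = 9 + 0 = 9, A[0][1] + B[1][0] = -4 + 7 = 3) = 3 (attained at k = 1)
  C[0][1] = min over k of (A[0][0] + B[0][1] = 9 + 9 = 18, A[0][1] + B[1][1] = -4 + 3 = -1) = -1 (attained at k = 1)
  C[1][0] = min over k of (A[1][0] + B[0][0] = 4 + 0 = 4, A[1][1] + B[1][0] = 2 + 7 = 9) = 4 (attained at k = 0)
  C[1][1] = min over k of (A[1][0] + B[0][1] = 4 + 9 = 13, A[1][1] + B[1][1] = 2 + 3 = 5) = 5 (attained at k = 1)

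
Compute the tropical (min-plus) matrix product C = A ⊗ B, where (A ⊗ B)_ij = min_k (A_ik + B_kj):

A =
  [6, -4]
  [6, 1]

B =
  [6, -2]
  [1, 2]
A ⊗ B =
  [-3, -2]
  [2, 3]

Apply the min-plus product entry-by-entry:
  C[0][0] = min over k of (A[0][0] + B[0][0] = 6 + 6 = 12, A[0][1] + B[1][0] = -4 + 1 = -3) = -3 (attained at k = 1)
  C[0][1] = min over k of (A[0][0] + B[0][1] = 6 + -2 = 4, A[0][1] + B[1][1] = -4 + 2 = -2) = -2 (attained at k = 1)
  C[1][0] = min over k of (A[1][0] + B[0][0] = 6 + 6 = 12, A[1][1] + B[1][0] = 1 + 1 = 2) = 2 (attained at k = 1)
  C[1][1] = min over k of (A[1][0] + B[0][1] = 6 + -2 = 4, A[1][1] + B[1][1] = 1 + 2 = 3) = 3 (attained at k = 1)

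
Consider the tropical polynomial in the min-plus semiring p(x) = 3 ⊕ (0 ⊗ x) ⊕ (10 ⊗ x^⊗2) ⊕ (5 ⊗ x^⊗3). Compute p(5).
p(5) = 3

A tropical monomial a ⊗ x^⊗i evaluates to a + i · x. Evaluating each term at x = 5:
  Term 0 contributes 3 + 0 · 5 = 3
  Term 1 contributes 0 + 1 · 5 = 5
  Term 2 contributes 10 + 2 · 5 = 20
  Term 3 contributes 5 + 3 · 5 = 20
p(5) = ⊕ of these = min[3, 5, 20, 20] = 3.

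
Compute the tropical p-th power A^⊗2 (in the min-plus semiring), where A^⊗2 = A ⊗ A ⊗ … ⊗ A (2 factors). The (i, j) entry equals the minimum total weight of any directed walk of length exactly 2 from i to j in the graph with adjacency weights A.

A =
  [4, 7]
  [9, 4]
A^⊗2 =
  [8, 11]
  [13, 8]

Each entry (A^⊗2)_ij equals the minimum over all length-2 walks i = v_0 → v_1 → … → v_2 = j of Σ_t A[v_t][v_{t+1}]. For example, for (i, j) = (0, 1) we minimise over 2 possible intermediate vertex sequences; the minimum is 11, attained along the walk 0 → 0 → 1.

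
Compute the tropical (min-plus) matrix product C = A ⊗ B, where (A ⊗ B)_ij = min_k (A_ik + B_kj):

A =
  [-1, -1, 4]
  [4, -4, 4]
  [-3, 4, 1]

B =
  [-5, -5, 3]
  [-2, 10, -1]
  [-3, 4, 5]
A ⊗ B =
  [-6, -6, -2]
  [-6, -1, -5]
  [-8, -8, 0]

Apply the min-plus product entry-by-entry:
  C[0][0] = min over k of (A[0][0] + B[0][0] = -1 + -5 = -6, A[0][1] + B[1][0] = -1 + -2 = -3, A[0][2] + B[2][0] = 4 + -3 = 1) = -6 (attained at k = 0)
  C[0][1] = min over k of (A[0][0] + B[0][1] = -1 + -5 = -6, A[0][1] + B[1][1] = -1 + 10 = 9, A[0][2] + B[2][1] = 4 + 4 = 8) = -6 (attained at k = 0)
  C[0][2] = min over k of (A[0][0] + B[0][2] = -1 + 3 = 2, A[0][1] + B[1][2] = -1 + -1 = -2, A[0][2] + B[2][2] = 4 + 5 = 9) = -2 (attained at k = 1)
  C[1][0] = min over k of (A[1][0] + B[0][0] = 4 + -5 = -1, A[1][1] + B[1][0] = -4 + -2 = -6, A[1][2] + B[2][0] = 4 + -3 = 1) = -6 (attained at k = 1)
  C[1][1] = min over k of (A[1][0] + B[0][1] = 4 + -5 = -1, A[1][1] + B[1][1] = -4 + 10 = 6, A[1][2] + B[2][1] = 4 + 4 = 8) = -1 (attained at k = 0)
  C[1][2] = min over k of (A[1][0] + B[0][2] = 4 + 3 = 7, A[1][1] + B[1][2] = -4 + -1 = -5, A[1][2] + B[2][2] = 4 + 5 = 9) = -5 (attained at k = 1)
  C[2][0] = min over k of (A[2][0] + B[0][0] = -3 + -5 = -8, A[2][1] + B[1][0] = 4 + -2 = 2, A[2][2] + B[2][0] = 1 + -3 = -2) = -8 (attained at k = 0)
  C[2][1] = min over k of (A[2][0] + B[0][1] = -3 + -5 = -8, A[2][1] + B[1][1] = 4 + 10 = 14, A[2][2] + B[2][1] = 1 + 4 = 5) = -8 (attained at k = 0)
  C[2][2] = min over k of (A[2][0] + B[0][2] = -3 + 3 = 0, A[2][1] + B[1][2] = 4 + -1 = 3, A[2][2] + B[2][2] = 1 + 5 = 6) = 0 (attained at k = 0)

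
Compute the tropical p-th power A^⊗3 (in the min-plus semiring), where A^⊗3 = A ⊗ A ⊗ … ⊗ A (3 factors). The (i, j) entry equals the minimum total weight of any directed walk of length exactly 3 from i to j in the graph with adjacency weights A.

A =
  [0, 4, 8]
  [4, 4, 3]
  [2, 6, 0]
A^⊗3 =
  [0, 4, 7]
  [4, 8, 3]
  [2, 6, 0]

Each entry (A^⊗3)_ij equals the minimum over all length-3 walks i = v_0 → v_1 → … → v_3 = j of Σ_t A[v_t][v_{t+1}]. For example, for (i, j) = (0, 2) we minimise over 9 possible intermediate vertex sequences; the minimum is 7, attained along the walk 0 → 0 → 1 → 2.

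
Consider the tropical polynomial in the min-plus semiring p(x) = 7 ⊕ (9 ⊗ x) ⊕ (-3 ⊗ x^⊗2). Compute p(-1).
p(-1) = -5

A tropical monomial a ⊗ x^⊗i evaluates to a + i · x. Evaluating each term at x = -1:
  Term 0 contributes 7 + 0 · -1 = 7
  Term 1 contributes 9 + 1 · -1 = 8
  Term 2 contributes -3 + 2 · -1 = -5
p(-1) = ⊕ of these = min[7, 8, -5] = -5.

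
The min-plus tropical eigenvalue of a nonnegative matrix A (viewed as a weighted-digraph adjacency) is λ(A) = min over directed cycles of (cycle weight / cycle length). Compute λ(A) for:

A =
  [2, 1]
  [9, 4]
λ(A) = 2

Enumerate directed cycles and compute their means (weight / length). Sample:
  cycle 0 → 0: weight = 2, length = 1, mean = 2/1 ≈ 2.000
  cycle 1 → 1: weight = 4, length = 1, mean = 4/1 ≈ 4.000
  cycle 0 → 1 → 0: weight = 10, length = 2, mean = 10/2 ≈ 5.000
  cycle 1 → 0 → 1: weight = 10, length = 2, mean = 10/2 ≈ 5.000
Minimum mean = 2.000, attained e.g. along the cycle 0 → 0 with weight 2 and length 1. So λ(A) = 2/1 = 2.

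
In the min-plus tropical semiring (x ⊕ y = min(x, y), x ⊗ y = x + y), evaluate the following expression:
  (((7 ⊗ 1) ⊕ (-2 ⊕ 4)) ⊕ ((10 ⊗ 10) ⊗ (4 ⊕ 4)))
(((7 ⊗ 1) ⊕ (-2 ⊕ 4)) ⊕ ((10 ⊗ 10) ⊗ (4 ⊕ 4))) = -2

Expand innermost to outermost. Recall ⊕ takes the minimum of its arguments and ⊗ takes their sum. Working out the expression (((7 ⊗ 1) ⊕ (-2 ⊕ 4)) ⊕ ((10 ⊗ 10) ⊗ (4 ⊕ 4))) gives -2.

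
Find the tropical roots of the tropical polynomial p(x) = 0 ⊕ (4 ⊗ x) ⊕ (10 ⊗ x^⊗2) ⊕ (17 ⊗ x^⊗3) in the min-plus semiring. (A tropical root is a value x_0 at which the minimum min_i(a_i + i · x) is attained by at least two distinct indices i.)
Roots: {-7, -6, -4}

Each tropical root is a break point of the lower envelope of the lines y = a_i + i · x (there are 4 lines, with slopes 0, 1, ..., 3). Only the lines that attain the minimum somewhere contribute to roots; other lines are dominated. Here the surviving (envelope) indices are i = 3, i = 2, i = 1, i = 0.
Intersections between consecutive envelope lines give the roots: for adjacent envelope indices i < j the intersection is x = (a_i − a_j) / (j − i). Reading off the sorted break points: {-7, -6, -4}.
Verification: at each break x_0, at least two indices attain the minimum of min_i(a_i + i · x_0).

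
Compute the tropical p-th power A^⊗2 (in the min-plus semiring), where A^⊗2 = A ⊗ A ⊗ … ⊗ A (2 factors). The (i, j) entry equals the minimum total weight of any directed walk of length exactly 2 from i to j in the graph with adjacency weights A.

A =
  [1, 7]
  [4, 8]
A^⊗2 =
  [2, 8]
  [5, 11]

Each entry (A^⊗2)_ij equals the minimum over all length-2 walks i = v_0 → v_1 → … → v_2 = j of Σ_t A[v_t][v_{t+1}]. For example, for (i, j) = (0, 1) we minimise over 2 possible intermediate vertex sequences; the minimum is 8, attained along the walk 0 → 0 → 1.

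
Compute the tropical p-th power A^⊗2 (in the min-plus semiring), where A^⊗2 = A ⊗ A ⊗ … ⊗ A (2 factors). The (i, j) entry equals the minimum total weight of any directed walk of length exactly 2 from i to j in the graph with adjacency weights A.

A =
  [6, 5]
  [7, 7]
A^⊗2 =
  [12, 11]
  [13, 12]

Each entry (A^⊗2)_ij equals the minimum over all length-2 walks i = v_0 → v_1 → … → v_2 = j of Σ_t A[v_t][v_{t+1}]. For example, for (i, j) = (0, 1) we minimise over 2 possible intermediate vertex sequences; the minimum is 11, attained along the walk 0 → 0 → 1.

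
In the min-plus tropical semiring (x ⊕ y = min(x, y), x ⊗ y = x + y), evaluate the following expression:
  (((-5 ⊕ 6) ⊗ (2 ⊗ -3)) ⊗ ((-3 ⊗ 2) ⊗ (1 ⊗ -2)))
(((-5 ⊕ 6) ⊗ (2 ⊗ -3)) ⊗ ((-3 ⊗ 2) ⊗ (1 ⊗ -2))) = -8

Expand innermost to outermost. Recall ⊕ takes the minimum of its arguments and ⊗ takes their sum. Working out the expression (((-5 ⊕ 6) ⊗ (2 ⊗ -3)) ⊗ ((-3 ⊗ 2) ⊗ (1 ⊗ -2))) gives -8.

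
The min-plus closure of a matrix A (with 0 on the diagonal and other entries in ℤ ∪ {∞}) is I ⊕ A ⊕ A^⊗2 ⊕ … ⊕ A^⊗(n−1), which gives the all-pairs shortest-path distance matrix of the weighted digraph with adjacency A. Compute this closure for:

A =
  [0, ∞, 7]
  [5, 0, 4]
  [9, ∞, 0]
Closure =
  [0, ∞, 7]
  [5, 0, 4]
  [9, ∞, 0]

This is the Floyd-Warshall all-pairs shortest-path computation. For each intermediate vertex k = 0, 1, …, 2, update dist[i][j] ← min(dist[i][j], dist[i][k] + dist[k][j]). The final matrix gives, for each (i, j), the minimum total weight of any directed path from i to j (possibly empty when i = j).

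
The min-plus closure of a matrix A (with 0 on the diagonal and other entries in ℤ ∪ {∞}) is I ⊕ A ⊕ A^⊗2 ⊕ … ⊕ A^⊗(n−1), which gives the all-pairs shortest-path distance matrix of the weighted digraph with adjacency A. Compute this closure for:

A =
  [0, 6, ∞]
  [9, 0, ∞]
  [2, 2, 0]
Closure =
  [0, 6, ∞]
  [9, 0, ∞]
  [2, 2, 0]

This is the Floyd-Warshall all-pairs shortest-path computation. For each intermediate vertex k = 0, 1, …, 2, update dist[i][j] ← min(dist[i][j], dist[i][k] + dist[k][j]). The final matrix gives, for each (i, j), the minimum total weight of any directed path from i to j (possibly empty when i = j).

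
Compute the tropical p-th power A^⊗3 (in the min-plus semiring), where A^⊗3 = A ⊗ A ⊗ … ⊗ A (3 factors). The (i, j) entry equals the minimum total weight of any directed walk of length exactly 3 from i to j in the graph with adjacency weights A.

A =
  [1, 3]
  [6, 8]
A^⊗3 =
  [3, 5]
  [8, 10]

Each entry (A^⊗3)_ij equals the minimum over all length-3 walks i = v_0 → v_1 → … → v_3 = j of Σ_t A[v_t][v_{t+1}]. For example, for (i, j) = (0, 1) we minimise over 4 possible intermediate vertex sequences; the minimum is 5, attained along the walk 0 → 0 → 0 → 1.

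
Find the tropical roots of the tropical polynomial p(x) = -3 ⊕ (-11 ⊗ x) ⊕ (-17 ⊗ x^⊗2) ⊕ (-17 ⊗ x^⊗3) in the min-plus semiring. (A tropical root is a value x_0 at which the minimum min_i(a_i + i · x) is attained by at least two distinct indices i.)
Roots: {0, 6, 8}

Each tropical root is a break point of the lower envelope of the lines y = a_i + i · x (there are 4 lines, with slopes 0, 1, ..., 3). Only the lines that attain the minimum somewhere contribute to roots; other lines are dominated. Here the surviving (envelope) indices are i = 3, i = 2, i = 1, i = 0.
Intersections between consecutive envelope lines give the roots: for adjacent envelope indices i < j the intersection is x = (a_i − a_j) / (j − i). Reading off the sorted break points: {0, 6, 8}.
Verification: at each break x_0, at least two indices attain the minimum of min_i(a_i + i · x_0).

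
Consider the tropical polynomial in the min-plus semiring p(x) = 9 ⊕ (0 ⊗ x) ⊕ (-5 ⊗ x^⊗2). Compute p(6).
p(6) = 6

A tropical monomial a ⊗ x^⊗i evaluates to a + i · x. Evaluating each term at x = 6:
  Term 0 contributes 9 + 0 · 6 = 9
  Term 1 contributes 0 + 1 · 6 = 6
  Term 2 contributes -5 + 2 · 6 = 7
p(6) = ⊕ of these = min[9, 6, 7] = 6.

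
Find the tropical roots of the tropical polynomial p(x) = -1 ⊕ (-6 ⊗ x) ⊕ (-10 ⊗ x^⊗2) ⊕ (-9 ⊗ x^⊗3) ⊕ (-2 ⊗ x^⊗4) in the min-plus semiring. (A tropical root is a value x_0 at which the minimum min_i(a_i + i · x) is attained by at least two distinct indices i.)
Roots: {-7, -1, 4, 5}

Each tropical root is a break point of the lower envelope of the lines y = a_i + i · x (there are 5 lines, with slopes 0, 1, ..., 4). Only the lines that attain the minimum somewhere contribute to roots; other lines are dominated. Here the surviving (envelope) indices are i = 4, i = 3, i = 2, i = 1, i = 0.
Intersections between consecutive envelope lines give the roots: for adjacent envelope indices i < j the intersection is x = (a_i − a_j) / (j − i). Reading off the sorted break points: {-7, -1, 4, 5}.
Verification: at each break x_0, at least two indices attain the minimum of min_i(a_i + i · x_0).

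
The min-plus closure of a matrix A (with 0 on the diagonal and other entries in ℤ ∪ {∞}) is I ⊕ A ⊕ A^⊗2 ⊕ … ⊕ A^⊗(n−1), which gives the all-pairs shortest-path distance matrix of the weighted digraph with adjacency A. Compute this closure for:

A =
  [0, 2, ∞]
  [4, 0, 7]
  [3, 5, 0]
Closure =
  [0, 2, 9]
  [4, 0, 7]
  [3, 5, 0]

This is the Floyd-Warshall all-pairs shortest-path computation. For each intermediate vertex k = 0, 1, …, 2, update dist[i][j] ← min(dist[i][j], dist[i][k] + dist[k][j]). The final matrix gives, for each (i, j), the minimum total weight of any directed path from i to j (possibly empty when i = j).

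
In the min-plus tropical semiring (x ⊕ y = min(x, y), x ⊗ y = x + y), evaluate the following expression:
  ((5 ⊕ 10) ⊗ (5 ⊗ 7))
((5 ⊕ 10) ⊗ (5 ⊗ 7)) = 17

Expand innermost to outermost. Recall ⊕ takes the minimum of its arguments and ⊗ takes their sum. Working out the expression ((5 ⊕ 10) ⊗ (5 ⊗ 7)) gives 17.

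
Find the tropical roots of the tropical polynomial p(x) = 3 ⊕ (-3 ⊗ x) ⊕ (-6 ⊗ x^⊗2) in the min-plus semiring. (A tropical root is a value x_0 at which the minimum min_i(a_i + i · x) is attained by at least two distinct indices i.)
Roots: {3, 6}

Each tropical root is a break point of the lower envelope of the lines y = a_i + i · x (there are 3 lines, with slopes 0, 1, ..., 2). Only the lines that attain the minimum somewhere contribute to roots; other lines are dominated. Here the surviving (envelope) indices are i = 2, i = 1, i = 0.
Intersections between consecutive envelope lines give the roots: for adjacent envelope indices i < j the intersection is x = (a_i − a_j) / (j − i). Reading off the sorted break points: {3, 6}.
Verification: at each break x_0, at least two indices attain the minimum of min_i(a_i + i · x_0).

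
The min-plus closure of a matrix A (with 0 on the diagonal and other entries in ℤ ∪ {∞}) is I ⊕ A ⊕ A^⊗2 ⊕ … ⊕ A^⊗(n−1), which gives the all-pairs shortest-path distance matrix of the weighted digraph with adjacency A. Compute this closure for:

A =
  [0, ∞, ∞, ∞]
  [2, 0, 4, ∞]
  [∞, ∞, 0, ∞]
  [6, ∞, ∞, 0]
Closure =
  [0, ∞, ∞, ∞]
  [2, 0, 4, ∞]
  [∞, ∞, 0, ∞]
  [6, ∞, ∞, 0]

This is the Floyd-Warshall all-pairs shortest-path computation. For each intermediate vertex k = 0, 1, …, 3, update dist[i][j] ← min(dist[i][j], dist[i][k] + dist[k][j]). The final matrix gives, for each (i, j), the minimum total weight of any directed path from i to j (possibly empty when i = j).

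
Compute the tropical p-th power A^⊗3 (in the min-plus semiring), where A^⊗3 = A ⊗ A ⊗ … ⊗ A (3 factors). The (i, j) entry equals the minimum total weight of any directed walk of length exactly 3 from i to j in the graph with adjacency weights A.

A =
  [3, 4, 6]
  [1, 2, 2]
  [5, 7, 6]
A^⊗3 =
  [7, 8, 8]
  [5, 6, 6]
  [10, 11, 11]

Each entry (A^⊗3)_ij equals the minimum over all length-3 walks i = v_0 → v_1 → … → v_3 = j of Σ_t A[v_t][v_{t+1}]. For example, for (i, j) = (0, 2) we minimise over 9 possible intermediate vertex sequences; the minimum is 8, attained along the walk 0 → 1 → 1 → 2.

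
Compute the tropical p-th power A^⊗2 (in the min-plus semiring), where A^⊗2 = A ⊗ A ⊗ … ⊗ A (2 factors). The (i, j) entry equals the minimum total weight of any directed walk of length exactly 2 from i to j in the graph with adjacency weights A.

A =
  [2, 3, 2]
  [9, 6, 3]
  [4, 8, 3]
A^⊗2 =
  [4, 5, 4]
  [7, 11, 6]
  [6, 7, 6]

Each entry (A^⊗2)_ij equals the minimum over all length-2 walks i = v_0 → v_1 → … → v_2 = j of Σ_t A[v_t][v_{t+1}]. For example, for (i, j) = (0, 2) we minimise over 3 possible intermediate vertex sequences; the minimum is 4, attained along the walk 0 → 0 → 2.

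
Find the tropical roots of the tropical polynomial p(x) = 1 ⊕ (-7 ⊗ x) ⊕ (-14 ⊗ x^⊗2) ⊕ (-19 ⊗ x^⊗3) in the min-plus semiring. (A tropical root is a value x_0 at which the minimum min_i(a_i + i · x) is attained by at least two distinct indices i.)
Roots: {5, 7, 8}

Each tropical root is a break point of the lower envelope of the lines y = a_i + i · x (there are 4 lines, with slopes 0, 1, ..., 3). Only the lines that attain the minimum somewhere contribute to roots; other lines are dominated. Here the surviving (envelope) indices are i = 3, i = 2, i = 1, i = 0.
Intersections between consecutive envelope lines give the roots: for adjacent envelope indices i < j the intersection is x = (a_i − a_j) / (j − i). Reading off the sorted break points: {5, 7, 8}.
Verification: at each break x_0, at least two indices attain the minimum of min_i(a_i + i · x_0).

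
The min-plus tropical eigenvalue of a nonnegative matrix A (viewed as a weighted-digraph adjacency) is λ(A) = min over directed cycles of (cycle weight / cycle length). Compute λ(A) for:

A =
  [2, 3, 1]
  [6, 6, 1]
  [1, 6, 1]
λ(A) = 1

Enumerate directed cycles and compute their means (weight / length). Sample:
  cycle 0 → 0: weight = 2, length = 1, mean = 2/1 ≈ 2.000
  cycle 1 → 1: weight = 6, length = 1, mean = 6/1 ≈ 6.000
  cycle 2 → 2: weight = 1, length = 1, mean = 1/1 ≈ 1.000
  cycle 0 → 1 → 0: weight = 9, length = 2, mean = 9/2 ≈ 4.500
  cycle 0 → 2 → 0: weight = 2, length = 2, mean = 2/2 ≈ 1.000
  cycle 1 → 0 → 1: weight = 9, length = 2, mean = 9/2 ≈ 4.500
Minimum mean = 1.000, attained e.g. along the cycle 2 → 2 with weight 1 and length 1. So λ(A) = 1/1 = 1.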